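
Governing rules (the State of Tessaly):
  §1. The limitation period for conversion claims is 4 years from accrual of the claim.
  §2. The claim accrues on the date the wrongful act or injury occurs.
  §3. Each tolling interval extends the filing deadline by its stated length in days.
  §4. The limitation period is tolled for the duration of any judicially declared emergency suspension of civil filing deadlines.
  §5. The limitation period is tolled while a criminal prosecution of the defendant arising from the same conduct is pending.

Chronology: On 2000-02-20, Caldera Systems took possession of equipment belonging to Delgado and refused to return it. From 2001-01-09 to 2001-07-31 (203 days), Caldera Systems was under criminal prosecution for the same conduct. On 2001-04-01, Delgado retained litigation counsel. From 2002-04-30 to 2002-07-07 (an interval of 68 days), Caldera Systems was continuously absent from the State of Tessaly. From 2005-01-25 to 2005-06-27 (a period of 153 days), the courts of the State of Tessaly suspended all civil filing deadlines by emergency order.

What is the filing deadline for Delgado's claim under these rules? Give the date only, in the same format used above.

2004-09-10

The claim accrued on 2000-02-20, when the wrongful act occurred.
Adding the 4 years base period to 2000-02-20 gives a deadline of 2004-02-20, before any tolling.
The pending criminal prosecution from 2001-01-09 to 2001-07-31 tolled the period for 203 days, extending the deadline to 2004-09-10.
The emergency suspension of filing deadlines starting 2005-01-25 came too late — the period had run on 2004-09-10 — and so does not extend the deadline.
Although the defendant's absence ran from 2002-04-30 to 2002-07-07, the stated rules do not make that a tolling event, so it is disregarded.
Nothing else in the chronology tolls or restarts the period.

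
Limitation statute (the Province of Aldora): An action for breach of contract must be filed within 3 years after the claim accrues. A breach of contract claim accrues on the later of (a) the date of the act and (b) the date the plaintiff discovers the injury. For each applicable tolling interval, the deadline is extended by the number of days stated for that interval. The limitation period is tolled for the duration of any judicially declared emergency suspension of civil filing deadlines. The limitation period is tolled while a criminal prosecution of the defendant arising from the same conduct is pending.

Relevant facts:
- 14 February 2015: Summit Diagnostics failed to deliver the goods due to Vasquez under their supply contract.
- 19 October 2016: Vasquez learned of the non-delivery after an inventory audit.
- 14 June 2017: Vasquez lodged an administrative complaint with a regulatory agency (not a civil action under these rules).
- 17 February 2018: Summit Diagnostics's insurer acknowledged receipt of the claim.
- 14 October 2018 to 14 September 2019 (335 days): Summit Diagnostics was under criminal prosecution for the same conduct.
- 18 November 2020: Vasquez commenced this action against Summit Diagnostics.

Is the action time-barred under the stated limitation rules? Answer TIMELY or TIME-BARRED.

The claim accrued on 19 October 2016 — the later of the 14 February 2015 act and the 19 October 2016 discovery.
The untolled deadline — 3 years after 19 October 2016 — is 19 October 2019.
The period was tolled for 335 days by the pending criminal prosecution (14 October 2018 to 14 September 2019), pushing the deadline to 18 September 2020.
The other events in the timeline have no effect on the limitation period under the stated rules.
Filing on 18 November 2020 missed the 18 September 2020 deadline — the action is time-barred.

TIME-BARRED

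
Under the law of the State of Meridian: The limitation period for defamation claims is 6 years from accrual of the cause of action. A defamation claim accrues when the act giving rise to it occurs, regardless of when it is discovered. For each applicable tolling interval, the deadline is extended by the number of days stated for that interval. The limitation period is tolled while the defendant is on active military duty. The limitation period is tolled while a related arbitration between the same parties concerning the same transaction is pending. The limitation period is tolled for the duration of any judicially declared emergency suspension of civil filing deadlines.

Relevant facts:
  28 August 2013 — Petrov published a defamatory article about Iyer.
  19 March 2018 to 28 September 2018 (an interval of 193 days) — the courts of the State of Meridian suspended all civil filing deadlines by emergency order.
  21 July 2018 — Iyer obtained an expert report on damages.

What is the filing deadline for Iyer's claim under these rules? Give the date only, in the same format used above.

8 March 2020

The claim accrued on 28 August 2013, when the wrongful act occurred.
The untolled deadline — 6 years after 28 August 2013 — is 28 August 2019.
Because the emergency suspension of filing deadlines ran from 19 March 2018 to 28 September 2018, the deadline is extended by 193 days to 8 March 2020.
The other events in the timeline have no effect on the limitation period under the stated rules.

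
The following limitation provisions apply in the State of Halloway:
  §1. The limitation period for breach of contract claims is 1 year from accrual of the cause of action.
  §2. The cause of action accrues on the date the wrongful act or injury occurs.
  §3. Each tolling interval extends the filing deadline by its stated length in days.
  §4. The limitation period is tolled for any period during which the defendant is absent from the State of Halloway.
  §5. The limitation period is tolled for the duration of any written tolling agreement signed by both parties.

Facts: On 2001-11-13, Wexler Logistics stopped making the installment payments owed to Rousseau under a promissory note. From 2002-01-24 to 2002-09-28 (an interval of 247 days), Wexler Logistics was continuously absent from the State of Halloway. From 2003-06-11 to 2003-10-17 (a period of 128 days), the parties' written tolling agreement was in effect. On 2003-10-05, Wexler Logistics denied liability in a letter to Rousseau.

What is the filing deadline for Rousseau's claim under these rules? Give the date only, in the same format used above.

The limitation period began to run on 2001-11-13.
Adding the 1 year base period to 2001-11-13 gives a deadline of 2002-11-13, before any tolling.
Because the defendant's absence from the jurisdiction ran from 2002-01-24 to 2002-09-28, the deadline is extended by 247 days to 2003-07-18.
The written tolling agreement from 2003-06-11 to 2003-10-17 tolled the period for 128 days, extending the deadline to 2003-11-23.
Nothing else in the chronology tolls or restarts the period.

2003-11-23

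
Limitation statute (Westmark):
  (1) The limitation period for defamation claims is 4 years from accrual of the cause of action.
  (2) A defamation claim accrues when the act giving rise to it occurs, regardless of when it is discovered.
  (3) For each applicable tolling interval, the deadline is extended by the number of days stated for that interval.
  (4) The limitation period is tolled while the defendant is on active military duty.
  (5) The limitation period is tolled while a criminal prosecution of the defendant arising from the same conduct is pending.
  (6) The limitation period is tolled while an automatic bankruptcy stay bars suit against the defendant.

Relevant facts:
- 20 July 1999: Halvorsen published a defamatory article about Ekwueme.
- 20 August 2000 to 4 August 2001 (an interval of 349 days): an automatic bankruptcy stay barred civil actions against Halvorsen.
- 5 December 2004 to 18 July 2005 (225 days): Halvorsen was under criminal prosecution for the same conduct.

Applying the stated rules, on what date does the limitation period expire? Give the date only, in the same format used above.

The claim accrued on 20 July 1999, when the wrongful act occurred.
The untolled deadline — 4 years after 20 July 1999 — is 20 July 2003.
The period was tolled for 349 days by the automatic bankruptcy stay (20 August 2000 to 4 August 2001), pushing the deadline to 3 July 2004.
By the time the pending criminal prosecution began on 5 December 2004, the limitation period had already expired on 3 July 2004; that interval cannot revive it.

3 July 2004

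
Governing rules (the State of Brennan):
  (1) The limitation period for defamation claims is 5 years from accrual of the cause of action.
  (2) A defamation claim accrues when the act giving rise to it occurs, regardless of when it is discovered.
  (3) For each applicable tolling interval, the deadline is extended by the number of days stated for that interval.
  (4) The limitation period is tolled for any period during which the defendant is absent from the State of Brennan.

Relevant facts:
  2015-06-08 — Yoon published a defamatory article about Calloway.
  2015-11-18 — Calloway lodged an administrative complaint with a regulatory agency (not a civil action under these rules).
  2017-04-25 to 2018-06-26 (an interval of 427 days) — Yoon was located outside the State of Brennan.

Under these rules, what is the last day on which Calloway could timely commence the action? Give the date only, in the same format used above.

The limitation period began to run on 2015-06-08.
5 years from 2015-06-08 is 2020-06-08.
The period was tolled for 427 days by the defendant's absence from the jurisdiction (2017-04-25 to 2018-06-26), pushing the deadline to 2021-08-09.
Nothing else in the chronology tolls or restarts the period.

2021-08-09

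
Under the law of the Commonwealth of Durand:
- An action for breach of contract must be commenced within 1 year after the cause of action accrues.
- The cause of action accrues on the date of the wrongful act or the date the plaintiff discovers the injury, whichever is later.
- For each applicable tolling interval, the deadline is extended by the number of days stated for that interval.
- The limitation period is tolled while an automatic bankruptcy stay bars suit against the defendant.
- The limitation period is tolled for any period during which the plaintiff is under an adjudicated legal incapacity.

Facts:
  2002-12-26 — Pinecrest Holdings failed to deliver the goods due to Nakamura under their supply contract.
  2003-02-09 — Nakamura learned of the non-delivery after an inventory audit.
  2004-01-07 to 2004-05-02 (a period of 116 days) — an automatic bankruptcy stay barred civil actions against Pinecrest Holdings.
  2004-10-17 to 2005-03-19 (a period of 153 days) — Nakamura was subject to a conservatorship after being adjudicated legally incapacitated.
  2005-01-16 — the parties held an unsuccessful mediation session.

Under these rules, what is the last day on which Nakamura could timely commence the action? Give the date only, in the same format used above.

The claim accrued on 2003-02-09 — the later of the 2002-12-26 act and the 2003-02-09 discovery.
1 year from 2003-02-09 is 2004-02-09.
The period was tolled for 116 days by the automatic bankruptcy stay (2004-01-07 to 2004-05-02), pushing the deadline to 2004-06-04.
By the time the plaintiff's legal incapacity began on 2004-10-17, the limitation period had already expired on 2004-06-04; that interval cannot revive it.
The other events in the timeline have no effect on the limitation period under the stated rules.

2004-06-04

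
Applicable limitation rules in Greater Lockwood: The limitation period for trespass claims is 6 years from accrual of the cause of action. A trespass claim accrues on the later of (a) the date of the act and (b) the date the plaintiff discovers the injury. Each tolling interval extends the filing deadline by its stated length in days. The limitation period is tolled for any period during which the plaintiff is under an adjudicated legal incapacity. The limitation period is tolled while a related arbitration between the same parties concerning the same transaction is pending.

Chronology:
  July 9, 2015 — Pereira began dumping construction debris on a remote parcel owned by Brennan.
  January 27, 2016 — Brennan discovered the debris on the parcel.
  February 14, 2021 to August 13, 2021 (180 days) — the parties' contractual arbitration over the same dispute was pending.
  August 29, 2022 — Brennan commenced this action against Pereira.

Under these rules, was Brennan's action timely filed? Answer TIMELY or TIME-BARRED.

Taking the later of the act (July 9, 2015) and discovery (January 27, 2016), the claim accrued on January 27, 2016.
The untolled deadline — 6 years after January 27, 2016 — is January 27, 2022.
The period was tolled for 180 days by the pending related arbitration (February 14, 2021 to August 13, 2021), pushing the deadline to July 26, 2022.
Filing on August 29, 2022 missed the July 26, 2022 deadline — the action is time-barred.

TIME-BARRED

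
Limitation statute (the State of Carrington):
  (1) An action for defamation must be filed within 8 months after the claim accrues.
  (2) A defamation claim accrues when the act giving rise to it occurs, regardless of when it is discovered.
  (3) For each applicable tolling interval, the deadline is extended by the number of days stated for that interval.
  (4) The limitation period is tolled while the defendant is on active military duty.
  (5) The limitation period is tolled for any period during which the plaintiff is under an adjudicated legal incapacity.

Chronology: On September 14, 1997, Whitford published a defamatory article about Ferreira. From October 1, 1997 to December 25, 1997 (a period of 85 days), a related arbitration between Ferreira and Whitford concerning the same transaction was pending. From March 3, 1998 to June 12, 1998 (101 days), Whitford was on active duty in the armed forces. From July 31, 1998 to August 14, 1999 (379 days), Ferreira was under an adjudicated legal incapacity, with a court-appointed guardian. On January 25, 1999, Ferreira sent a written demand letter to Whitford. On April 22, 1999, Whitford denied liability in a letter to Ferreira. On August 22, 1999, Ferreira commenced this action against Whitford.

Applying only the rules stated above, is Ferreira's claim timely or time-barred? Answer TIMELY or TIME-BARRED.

TIMELY

The claim accrued on September 14, 1997, the date of the act.
The untolled deadline — 8 months after September 14, 1997 — is May 14, 1998.
Because the defendant's active military service ran from March 3, 1998 to June 12, 1998, the deadline is extended by 101 days to August 23, 1998.
The plaintiff's legal incapacity from July 31, 1998 to August 14, 1999 tolled the period for 379 days, extending the deadline to September 6, 1999.
Although a pending arbitration ran from October 1, 1997 to December 25, 1997, the stated rules do not make that a tolling event, so it is disregarded.
The other events in the timeline have no effect on the limitation period under the stated rules.
The August 22, 1999 filing precedes the September 6, 1999 deadline; the claim is timely.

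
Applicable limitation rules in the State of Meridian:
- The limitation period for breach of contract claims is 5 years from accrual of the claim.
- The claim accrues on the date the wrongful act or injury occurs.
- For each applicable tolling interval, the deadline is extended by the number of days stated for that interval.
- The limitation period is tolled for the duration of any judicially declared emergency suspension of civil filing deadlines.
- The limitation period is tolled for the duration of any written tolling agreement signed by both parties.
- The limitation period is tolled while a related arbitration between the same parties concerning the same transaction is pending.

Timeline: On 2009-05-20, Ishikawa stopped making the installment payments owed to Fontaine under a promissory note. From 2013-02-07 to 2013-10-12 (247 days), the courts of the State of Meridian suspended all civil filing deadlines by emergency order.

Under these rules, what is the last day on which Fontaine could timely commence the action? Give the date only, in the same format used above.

The limitation period began to run on 2009-05-20.
The untolled deadline — 5 years after 2009-05-20 — is 2014-05-20.
The period was tolled for 247 days by the emergency suspension of filing deadlines (2013-02-07 to 2013-10-12), pushing the deadline to 2015-01-22.

2015-01-22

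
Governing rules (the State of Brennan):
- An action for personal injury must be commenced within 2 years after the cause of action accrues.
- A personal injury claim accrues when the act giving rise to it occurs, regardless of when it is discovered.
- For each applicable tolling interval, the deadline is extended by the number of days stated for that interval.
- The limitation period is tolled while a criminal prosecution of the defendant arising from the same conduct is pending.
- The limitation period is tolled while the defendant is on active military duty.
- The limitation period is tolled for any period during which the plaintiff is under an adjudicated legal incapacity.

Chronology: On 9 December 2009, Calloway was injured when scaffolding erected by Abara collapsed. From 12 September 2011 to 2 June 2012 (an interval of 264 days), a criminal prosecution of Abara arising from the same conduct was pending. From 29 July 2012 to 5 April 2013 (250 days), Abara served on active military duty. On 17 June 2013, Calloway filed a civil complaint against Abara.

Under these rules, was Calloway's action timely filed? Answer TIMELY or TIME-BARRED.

TIME-BARRED

The claim accrued on 9 December 2009, when the wrongful act occurred.
The untolled deadline — 2 years after 9 December 2009 — is 9 December 2011.
Because the pending criminal prosecution ran from 12 September 2011 to 2 June 2012, the deadline is extended by 264 days to 29 August 2012.
Because the defendant's active military service ran from 29 July 2012 to 5 April 2013, the deadline is extended by 250 days to 6 May 2013.
Calloway filed on 17 June 2013, after the 6 May 2013 deadline, so the action is time-barred.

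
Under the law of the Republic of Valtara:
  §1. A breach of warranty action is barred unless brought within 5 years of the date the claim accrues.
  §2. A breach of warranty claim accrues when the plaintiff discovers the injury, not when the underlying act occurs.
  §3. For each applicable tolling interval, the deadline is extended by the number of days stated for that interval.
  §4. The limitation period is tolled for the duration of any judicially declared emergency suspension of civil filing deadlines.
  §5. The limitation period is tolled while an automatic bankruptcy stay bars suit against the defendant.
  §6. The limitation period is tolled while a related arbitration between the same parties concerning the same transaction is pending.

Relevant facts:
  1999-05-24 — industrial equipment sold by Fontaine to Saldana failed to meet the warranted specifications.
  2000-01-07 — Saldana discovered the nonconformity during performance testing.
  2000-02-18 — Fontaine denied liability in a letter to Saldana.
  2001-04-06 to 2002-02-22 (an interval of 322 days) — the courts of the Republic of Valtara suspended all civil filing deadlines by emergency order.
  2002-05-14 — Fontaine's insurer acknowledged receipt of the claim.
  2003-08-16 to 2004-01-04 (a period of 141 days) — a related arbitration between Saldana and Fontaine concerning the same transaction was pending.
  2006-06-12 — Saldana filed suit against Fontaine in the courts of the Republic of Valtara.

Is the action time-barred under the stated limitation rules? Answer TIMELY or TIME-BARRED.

Accrual is tied to discovery, so the period began on 2000-01-07 rather than on 1999-05-24 when the act occurred.
5 years from 2000-01-07 is 2005-01-07.
Because the emergency suspension of filing deadlines ran from 2001-04-06 to 2002-02-22, the deadline is extended by 322 days to 2005-11-25.
Because the pending related arbitration ran from 2003-08-16 to 2004-01-04, the deadline is extended by 141 days to 2006-04-15.
None of the other events listed affects the running of the period under the stated rules.
Saldana filed on 2006-06-12, after the 2006-04-15 deadline, so the action is time-barred.

TIME-BARRED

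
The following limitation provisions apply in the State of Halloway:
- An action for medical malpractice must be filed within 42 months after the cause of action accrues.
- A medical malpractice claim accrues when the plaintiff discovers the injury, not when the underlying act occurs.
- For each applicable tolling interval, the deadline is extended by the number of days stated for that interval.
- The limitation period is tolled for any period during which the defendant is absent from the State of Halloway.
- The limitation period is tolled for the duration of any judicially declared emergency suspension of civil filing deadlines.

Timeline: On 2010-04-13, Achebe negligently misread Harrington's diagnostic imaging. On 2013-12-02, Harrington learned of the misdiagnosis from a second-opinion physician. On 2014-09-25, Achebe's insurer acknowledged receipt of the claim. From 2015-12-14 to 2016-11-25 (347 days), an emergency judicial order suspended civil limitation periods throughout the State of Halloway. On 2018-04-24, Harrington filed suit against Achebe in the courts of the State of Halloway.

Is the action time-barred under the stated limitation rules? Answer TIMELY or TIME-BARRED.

TIMELY

Under the discovery rule, the claim accrued on 2013-12-02, when Harrington discovered the injury — not on the 2010-04-13 date of the underlying act.
42 months from 2013-12-02 is 2017-06-02.
The period was tolled for 347 days by the emergency suspension of filing deadlines (2015-12-14 to 2016-11-25), pushing the deadline to 2018-05-15.
The other events in the timeline have no effect on the limitation period under the stated rules.
Harrington filed on 2018-04-24, before the 2018-05-15 deadline, so the action is timely.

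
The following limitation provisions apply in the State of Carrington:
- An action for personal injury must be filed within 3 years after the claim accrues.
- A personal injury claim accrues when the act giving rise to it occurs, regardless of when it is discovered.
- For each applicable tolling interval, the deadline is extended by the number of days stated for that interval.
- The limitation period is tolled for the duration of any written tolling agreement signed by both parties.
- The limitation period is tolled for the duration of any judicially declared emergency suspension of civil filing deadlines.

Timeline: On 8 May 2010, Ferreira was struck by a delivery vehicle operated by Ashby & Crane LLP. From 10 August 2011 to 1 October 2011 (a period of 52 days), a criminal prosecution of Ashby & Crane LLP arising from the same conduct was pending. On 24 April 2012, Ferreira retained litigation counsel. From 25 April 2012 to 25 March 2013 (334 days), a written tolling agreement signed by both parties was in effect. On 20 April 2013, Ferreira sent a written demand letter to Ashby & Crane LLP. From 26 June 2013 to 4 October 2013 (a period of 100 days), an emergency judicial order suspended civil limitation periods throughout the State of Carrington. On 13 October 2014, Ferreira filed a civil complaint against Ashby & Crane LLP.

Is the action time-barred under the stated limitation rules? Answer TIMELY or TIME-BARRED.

The claim accrued on 8 May 2010, the date of the act.
Adding the 3 years base period to 8 May 2010 gives a deadline of 8 May 2013, before any tolling.
The period was tolled for 334 days by the written tolling agreement (25 April 2012 to 25 March 2013), pushing the deadline to 7 April 2014.
The emergency suspension of filing deadlines from 26 June 2013 to 4 October 2013 tolled the period for 100 days, extending the deadline to 16 July 2014.
The pending criminal prosecution from 10 August 2011 to 1 October 2011 does not toll the period, because no stated rule makes a criminal prosecution a tolling event.
Nothing else in the chronology tolls or restarts the period.
Ferreira filed on 13 October 2014, after the 16 July 2014 deadline, so the action is time-barred.

TIME-BARRED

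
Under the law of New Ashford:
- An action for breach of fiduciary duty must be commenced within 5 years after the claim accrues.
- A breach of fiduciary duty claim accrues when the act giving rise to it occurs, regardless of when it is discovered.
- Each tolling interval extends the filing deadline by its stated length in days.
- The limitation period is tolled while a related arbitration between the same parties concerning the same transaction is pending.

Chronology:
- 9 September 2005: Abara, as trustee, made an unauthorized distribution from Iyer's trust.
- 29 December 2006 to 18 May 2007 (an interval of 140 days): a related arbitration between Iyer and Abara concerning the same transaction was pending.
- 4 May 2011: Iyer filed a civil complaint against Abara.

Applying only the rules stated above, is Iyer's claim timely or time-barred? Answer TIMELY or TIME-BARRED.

The claim accrued on 9 September 2005, when the wrongful act occurred.
Adding the 5 years base period to 9 September 2005 gives a deadline of 9 September 2010, before any tolling.
Because the pending related arbitration ran from 29 December 2006 to 18 May 2007, the deadline is extended by 140 days to 27 January 2011.
Iyer filed on 4 May 2011, after the 27 January 2011 deadline, so the action is time-barred.

TIME-BARRED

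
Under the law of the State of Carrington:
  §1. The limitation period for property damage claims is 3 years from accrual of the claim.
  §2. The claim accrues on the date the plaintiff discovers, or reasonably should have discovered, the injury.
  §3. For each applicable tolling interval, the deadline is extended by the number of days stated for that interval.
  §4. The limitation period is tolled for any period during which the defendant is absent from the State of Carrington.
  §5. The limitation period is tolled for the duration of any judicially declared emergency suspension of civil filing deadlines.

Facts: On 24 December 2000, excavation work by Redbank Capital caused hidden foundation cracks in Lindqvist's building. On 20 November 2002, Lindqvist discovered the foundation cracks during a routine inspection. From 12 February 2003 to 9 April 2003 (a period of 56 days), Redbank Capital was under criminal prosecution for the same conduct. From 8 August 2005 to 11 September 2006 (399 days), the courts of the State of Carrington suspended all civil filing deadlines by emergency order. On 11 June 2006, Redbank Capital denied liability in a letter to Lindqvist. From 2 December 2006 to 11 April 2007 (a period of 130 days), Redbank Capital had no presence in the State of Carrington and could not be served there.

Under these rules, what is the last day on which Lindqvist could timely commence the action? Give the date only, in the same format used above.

Under the discovery rule, the claim accrued on 20 November 2002, when Lindqvist discovered the injury — not on the 24 December 2000 date of the underlying act.
The untolled deadline — 3 years after 20 November 2002 — is 20 November 2005.
Because the emergency suspension of filing deadlines ran from 8 August 2005 to 11 September 2006, the deadline is extended by 399 days to 24 December 2006.
The defendant's absence from the jurisdiction from 2 December 2006 to 11 April 2007 tolled the period for 130 days, extending the deadline to 3 May 2007.
The pending criminal prosecution from 12 February 2003 to 9 April 2003 does not toll the period, because no stated rule makes a criminal prosecution a tolling event.
The other events in the timeline have no effect on the limitation period under the stated rules.

3 May 2007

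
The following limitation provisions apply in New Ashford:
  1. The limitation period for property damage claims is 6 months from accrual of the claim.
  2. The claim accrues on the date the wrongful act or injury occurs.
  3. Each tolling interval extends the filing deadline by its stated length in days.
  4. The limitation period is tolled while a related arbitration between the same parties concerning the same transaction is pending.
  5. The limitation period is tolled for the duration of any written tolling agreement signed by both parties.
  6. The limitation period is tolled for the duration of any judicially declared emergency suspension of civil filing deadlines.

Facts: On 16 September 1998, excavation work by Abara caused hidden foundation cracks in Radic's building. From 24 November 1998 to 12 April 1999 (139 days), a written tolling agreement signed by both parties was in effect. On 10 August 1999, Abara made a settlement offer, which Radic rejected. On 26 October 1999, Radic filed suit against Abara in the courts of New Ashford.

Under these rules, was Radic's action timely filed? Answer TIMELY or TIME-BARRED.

The claim accrued on 16 September 1998, when the wrongful act occurred.
The untolled deadline — 6 months after 16 September 1998 — is 16 March 1999.
Because the written tolling agreement ran from 24 November 1998 to 12 April 1999, the deadline is extended by 139 days to 2 August 1999.
None of the other events listed affects the running of the period under the stated rules.
Filing on 26 October 1999 missed the 2 August 1999 deadline — the action is time-barred.

TIME-BARRED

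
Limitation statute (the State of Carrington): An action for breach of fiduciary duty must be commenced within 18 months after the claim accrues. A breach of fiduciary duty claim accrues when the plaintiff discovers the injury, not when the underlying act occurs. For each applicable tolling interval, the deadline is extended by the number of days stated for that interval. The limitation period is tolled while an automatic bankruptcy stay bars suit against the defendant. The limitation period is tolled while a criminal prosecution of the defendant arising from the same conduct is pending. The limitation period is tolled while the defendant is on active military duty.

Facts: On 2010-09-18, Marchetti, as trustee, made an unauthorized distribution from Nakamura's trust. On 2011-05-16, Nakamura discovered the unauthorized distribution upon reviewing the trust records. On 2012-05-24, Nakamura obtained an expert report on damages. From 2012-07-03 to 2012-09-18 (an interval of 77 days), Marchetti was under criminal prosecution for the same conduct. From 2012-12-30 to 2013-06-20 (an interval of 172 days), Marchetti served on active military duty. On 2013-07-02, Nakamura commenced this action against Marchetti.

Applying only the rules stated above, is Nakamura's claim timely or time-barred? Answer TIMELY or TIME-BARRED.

TIMELY

Under the discovery rule, the claim accrued on 2011-05-16, when Nakamura discovered the injury — not on the 2010-09-18 date of the underlying act.
18 months from 2011-05-16 is 2012-11-16.
Because the pending criminal prosecution ran from 2012-07-03 to 2012-09-18, the deadline is extended by 77 days to 2013-02-01.
The period was tolled for 172 days by the defendant's active military service (2012-12-30 to 2013-06-20), pushing the deadline to 2013-07-23.
None of the other events listed affects the running of the period under the stated rules.
Nakamura filed on 2013-07-02, before the 2013-07-23 deadline, so the action is timely.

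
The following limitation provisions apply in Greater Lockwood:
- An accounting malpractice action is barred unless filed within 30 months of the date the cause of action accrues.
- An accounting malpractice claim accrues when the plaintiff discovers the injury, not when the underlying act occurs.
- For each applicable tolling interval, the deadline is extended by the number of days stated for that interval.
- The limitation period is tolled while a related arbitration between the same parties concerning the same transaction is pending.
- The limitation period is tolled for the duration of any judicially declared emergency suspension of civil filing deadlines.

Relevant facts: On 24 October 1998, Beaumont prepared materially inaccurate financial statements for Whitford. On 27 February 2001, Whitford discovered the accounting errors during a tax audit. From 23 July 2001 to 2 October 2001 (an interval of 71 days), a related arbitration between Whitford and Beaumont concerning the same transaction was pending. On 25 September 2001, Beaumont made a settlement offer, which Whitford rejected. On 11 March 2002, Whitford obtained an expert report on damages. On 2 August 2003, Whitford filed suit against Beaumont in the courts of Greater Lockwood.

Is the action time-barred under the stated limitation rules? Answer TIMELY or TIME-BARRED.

The claim did not accrue until Whitford discovered the injury on 27 February 2001; the 24 October 1998 act date does not start the clock under the stated rule.
The untolled deadline — 30 months after 27 February 2001 — is 27 August 2003.
The pending related arbitration from 23 July 2001 to 2 October 2001 tolled the period for 71 days, extending the deadline to 6 November 2003.
The other events in the timeline have no effect on the limitation period under the stated rules.
Filing on 2 August 2003 beat the 6 November 2003 deadline — the action is timely.

TIMELY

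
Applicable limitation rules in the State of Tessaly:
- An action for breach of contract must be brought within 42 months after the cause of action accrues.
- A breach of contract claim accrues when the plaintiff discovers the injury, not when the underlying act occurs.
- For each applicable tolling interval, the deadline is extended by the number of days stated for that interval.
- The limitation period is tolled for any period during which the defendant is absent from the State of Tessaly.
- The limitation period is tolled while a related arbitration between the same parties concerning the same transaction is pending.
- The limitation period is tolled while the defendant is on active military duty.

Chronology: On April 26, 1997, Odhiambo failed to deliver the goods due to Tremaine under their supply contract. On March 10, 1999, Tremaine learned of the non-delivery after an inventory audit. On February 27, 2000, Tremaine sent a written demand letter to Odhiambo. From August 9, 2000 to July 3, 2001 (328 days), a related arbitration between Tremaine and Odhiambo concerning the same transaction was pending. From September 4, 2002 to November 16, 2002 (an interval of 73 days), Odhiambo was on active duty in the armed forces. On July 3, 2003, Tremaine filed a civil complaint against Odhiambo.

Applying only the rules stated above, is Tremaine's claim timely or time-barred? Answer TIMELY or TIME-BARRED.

Under the discovery rule, the claim accrued on March 10, 1999, when Tremaine discovered the injury — not on the April 26, 1997 date of the underlying act.
Adding the 42 months base period to March 10, 1999 gives a deadline of September 10, 2002, before any tolling.
Because the pending related arbitration ran from August 9, 2000 to July 3, 2001, the deadline is extended by 328 days to August 4, 2003.
The period was tolled for 73 days by the defendant's active military service (September 4, 2002 to November 16, 2002), pushing the deadline to October 16, 2003.
None of the other events listed affects the running of the period under the stated rules.
The July 3, 2003 filing precedes the October 16, 2003 deadline; the claim is timely.

TIMELY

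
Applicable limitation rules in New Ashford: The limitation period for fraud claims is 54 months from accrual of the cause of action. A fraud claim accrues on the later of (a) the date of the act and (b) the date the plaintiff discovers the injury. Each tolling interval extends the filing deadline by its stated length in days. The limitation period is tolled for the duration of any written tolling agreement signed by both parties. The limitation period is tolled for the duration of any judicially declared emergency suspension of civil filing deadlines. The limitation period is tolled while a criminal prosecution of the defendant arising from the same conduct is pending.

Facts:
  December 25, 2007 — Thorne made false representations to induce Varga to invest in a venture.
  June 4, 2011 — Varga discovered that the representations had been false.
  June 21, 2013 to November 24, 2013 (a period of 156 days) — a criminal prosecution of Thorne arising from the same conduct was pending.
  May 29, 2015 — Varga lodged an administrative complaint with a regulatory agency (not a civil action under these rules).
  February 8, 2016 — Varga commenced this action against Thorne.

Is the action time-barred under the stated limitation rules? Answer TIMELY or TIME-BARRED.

TIMELY

Because discovery on June 4, 2011 post-dates the December 25, 2007 act, accrual under the later-of rule falls on June 4, 2011.
The untolled deadline — 54 months after June 4, 2011 — is December 4, 2015.
The period was tolled for 156 days by the pending criminal prosecution (June 21, 2013 to November 24, 2013), pushing the deadline to May 8, 2016.
The other events in the timeline have no effect on the limitation period under the stated rules.
Filing on February 8, 2016 beat the May 8, 2016 deadline — the action is timely.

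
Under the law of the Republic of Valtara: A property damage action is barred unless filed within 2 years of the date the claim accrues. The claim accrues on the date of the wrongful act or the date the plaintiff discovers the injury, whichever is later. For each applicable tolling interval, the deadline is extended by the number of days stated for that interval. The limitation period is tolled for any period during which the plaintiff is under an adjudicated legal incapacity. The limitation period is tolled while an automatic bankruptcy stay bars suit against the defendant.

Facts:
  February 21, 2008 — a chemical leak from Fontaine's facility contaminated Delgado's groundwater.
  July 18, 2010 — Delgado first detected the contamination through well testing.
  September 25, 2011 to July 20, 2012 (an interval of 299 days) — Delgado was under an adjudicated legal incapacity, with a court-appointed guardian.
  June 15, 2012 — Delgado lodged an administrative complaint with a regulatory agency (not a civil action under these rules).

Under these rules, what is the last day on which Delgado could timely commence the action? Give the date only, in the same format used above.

Because discovery on July 18, 2010 post-dates the February 21, 2008 act, accrual under the later-of rule falls on July 18, 2010.
The untolled deadline — 2 years after July 18, 2010 — is July 18, 2012.
The period was tolled for 299 days by the plaintiff's legal incapacity (September 25, 2011 to July 20, 2012), pushing the deadline to May 13, 2013.
The other events in the timeline have no effect on the limitation period under the stated rules.

May 13, 2013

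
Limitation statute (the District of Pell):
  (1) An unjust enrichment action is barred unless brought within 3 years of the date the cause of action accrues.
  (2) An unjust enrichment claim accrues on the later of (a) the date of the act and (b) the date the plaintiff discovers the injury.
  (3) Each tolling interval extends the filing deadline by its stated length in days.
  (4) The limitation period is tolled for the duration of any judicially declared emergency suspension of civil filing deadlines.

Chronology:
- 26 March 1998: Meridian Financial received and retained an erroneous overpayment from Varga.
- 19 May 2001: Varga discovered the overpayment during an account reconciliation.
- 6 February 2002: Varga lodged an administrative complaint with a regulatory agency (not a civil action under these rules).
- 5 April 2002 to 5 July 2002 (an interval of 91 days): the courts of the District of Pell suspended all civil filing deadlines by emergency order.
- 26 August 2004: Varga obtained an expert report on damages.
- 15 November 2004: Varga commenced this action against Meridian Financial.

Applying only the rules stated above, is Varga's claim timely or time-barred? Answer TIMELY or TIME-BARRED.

Because discovery on 19 May 2001 post-dates the 26 March 1998 act, accrual under the later-of rule falls on 19 May 2001.
Adding the 3 years base period to 19 May 2001 gives a deadline of 19 May 2004, before any tolling.
The emergency suspension of filing deadlines from 5 April 2002 to 5 July 2002 tolled the period for 91 days, extending the deadline to 18 August 2004.
The other events in the timeline have no effect on the limitation period under the stated rules.
The 15 November 2004 filing falls after the 18 August 2004 deadline; the claim is time-barred.

TIME-BARRED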